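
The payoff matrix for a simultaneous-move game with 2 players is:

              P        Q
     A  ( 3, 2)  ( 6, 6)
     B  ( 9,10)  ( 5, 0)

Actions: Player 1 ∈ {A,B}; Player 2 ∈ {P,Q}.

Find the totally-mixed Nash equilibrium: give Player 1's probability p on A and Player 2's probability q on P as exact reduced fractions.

P1 indiff ⇒ q·3+(1-q)·6 = q·9+(1-q)·5 ⇒ q(-6) = (1-q)(-1) ⇒ q = 1/7
P2 indiff ⇒ p·2+(1-p)·10 = p·6+(1-p)·0 ⇒ p(-4) = (1-p)(-10) ⇒ p = 5/7

(p,q) = (5/7, 1/7)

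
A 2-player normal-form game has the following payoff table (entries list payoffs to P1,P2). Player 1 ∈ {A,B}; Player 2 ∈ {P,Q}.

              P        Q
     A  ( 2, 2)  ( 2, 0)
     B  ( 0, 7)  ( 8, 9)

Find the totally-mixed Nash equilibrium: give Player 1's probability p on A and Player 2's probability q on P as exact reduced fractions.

(p,q) = (1/2, 3/4)

P1 indiff ⇒ q·2+(1-q)·2 = q·0+(1-q)·8 ⇒ q(2) = (1-q)(6) ⇒ q = 3/4
P2 indiff ⇒ p·2+(1-p)·7 = p·0+(1-p)·9 ⇒ p(2) = (1-p)(2) ⇒ p = 1/2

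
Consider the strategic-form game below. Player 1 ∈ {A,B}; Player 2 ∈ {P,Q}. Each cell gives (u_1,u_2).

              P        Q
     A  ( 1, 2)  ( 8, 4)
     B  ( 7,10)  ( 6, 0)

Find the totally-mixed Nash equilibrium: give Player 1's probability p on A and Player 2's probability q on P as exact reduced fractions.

P1 mixes 5/6 on A; P2 mixes 1/4 on P

P1 indiff ⇒ q·1+(1-q)·8 = q·7+(1-q)·6 ⇒ q(-6) = (1-q)(-2) ⇒ q = 1/4
P2 indiff ⇒ p·2+(1-p)·10 = p·4+(1-p)·0 ⇒ p(-2) = (1-p)(-10) ⇒ p = 5/6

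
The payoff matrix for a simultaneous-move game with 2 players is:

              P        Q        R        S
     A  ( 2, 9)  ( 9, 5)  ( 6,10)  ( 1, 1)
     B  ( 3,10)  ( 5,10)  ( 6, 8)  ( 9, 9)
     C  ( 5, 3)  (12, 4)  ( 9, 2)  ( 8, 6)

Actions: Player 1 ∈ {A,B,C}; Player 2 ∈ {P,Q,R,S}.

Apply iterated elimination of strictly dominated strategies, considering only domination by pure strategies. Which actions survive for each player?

Remaining: P1:{B,C} P2:{P,Q,S}

P1 drop A (C beats it: P:5>2 Q:12>9 R:9>6 S:8>1)
P2 drop R (P beats it: B:10>8 C:3>2)
P1→{B,C} P2→{P,Q,S}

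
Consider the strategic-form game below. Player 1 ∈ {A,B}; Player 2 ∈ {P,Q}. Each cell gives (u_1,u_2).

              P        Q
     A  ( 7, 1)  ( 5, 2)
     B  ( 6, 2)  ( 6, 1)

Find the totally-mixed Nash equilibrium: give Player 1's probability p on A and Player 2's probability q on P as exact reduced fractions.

P1 mixes 1/2 on A; P2 mixes 1/2 on P

P1 indiff ⇒ q·7+(1-q)·5 = q·6+(1-q)·6 ⇒ q(1) = (1-q)(1) ⇒ q = 1/2
P2 indiff ⇒ p·1+(1-p)·2 = p·2+(1-p)·1 ⇒ p(-1) = (1-p)(-1) ⇒ p = 1/2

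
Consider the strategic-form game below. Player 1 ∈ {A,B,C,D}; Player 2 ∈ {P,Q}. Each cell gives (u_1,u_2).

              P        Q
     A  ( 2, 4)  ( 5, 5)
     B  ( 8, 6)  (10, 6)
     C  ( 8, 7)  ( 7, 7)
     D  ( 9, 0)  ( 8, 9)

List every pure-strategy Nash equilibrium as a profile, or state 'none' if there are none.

NE set: (B,Q)

(A,P): not NE [P1→D gives 9>2; P2→Q gives 5>4]
(A,Q): not NE [P1→B gives 10>5]
(B,P): not NE [P1→D gives 9>8]
(B,Q): NE
(C,P): not NE [P1→D gives 9>8]
(C,Q): not NE [P1→B gives 10>7]
(D,P): not NE [P2→Q gives 9>0]
(D,Q): not NE [P1→B gives 10>8]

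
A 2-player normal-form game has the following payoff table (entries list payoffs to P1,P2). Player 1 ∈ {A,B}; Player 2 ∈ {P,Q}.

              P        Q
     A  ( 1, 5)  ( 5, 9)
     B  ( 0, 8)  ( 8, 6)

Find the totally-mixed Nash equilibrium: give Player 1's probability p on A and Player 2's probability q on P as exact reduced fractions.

P1 indiff ⇒ q·1+(1-q)·5 = q·0+(1-q)·8 ⇒ q(1) = (1-q)(3) ⇒ q = 3/4
P2 indiff ⇒ p·5+(1-p)·8 = p·9+(1-p)·6 ⇒ p(-4) = (1-p)(-2) ⇒ p = 1/3

P1 mixes 1/3 on A; P2 mixes 3/4 on P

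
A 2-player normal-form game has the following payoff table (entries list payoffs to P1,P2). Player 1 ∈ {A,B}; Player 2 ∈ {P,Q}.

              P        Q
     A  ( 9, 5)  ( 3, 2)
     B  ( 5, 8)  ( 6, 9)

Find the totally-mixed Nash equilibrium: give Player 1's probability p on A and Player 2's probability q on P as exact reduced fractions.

P1 indiff ⇒ q·9+(1-q)·3 = q·5+(1-q)·6 ⇒ q(4) = (1-q)(3) ⇒ q = 3/7
P2 indiff ⇒ p·5+(1-p)·8 = p·2+(1-p)·9 ⇒ p(3) = (1-p)(1) ⇒ p = 1/4

p=1/4, q=3/7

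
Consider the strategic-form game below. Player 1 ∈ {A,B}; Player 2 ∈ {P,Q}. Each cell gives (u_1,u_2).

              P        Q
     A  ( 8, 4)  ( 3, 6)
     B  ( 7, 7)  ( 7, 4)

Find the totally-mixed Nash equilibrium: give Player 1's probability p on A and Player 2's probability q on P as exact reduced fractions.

P1 mixes 3/5 on A; P2 mixes 4/5 on P

P1 indiff ⇒ q·8+(1-q)·3 = q·7+(1-q)·7 ⇒ q(1) = (1-q)(4) ⇒ q = 4/5
P2 indiff ⇒ p·4+(1-p)·7 = p·6+(1-p)·4 ⇒ p(-2) = (1-p)(-3) ⇒ p = 3/5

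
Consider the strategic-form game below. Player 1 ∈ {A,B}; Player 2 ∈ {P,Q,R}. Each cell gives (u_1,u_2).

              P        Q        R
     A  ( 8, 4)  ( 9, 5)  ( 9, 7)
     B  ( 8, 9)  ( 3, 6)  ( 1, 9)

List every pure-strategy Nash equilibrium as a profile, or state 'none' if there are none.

Nash profiles: (A,R), (B,P)

(A,P): not NE [P2→R gives 7>4]
(A,Q): not NE [P2→R gives 7>5]
(A,R): NE
(B,P): NE
(B,Q): not NE [P1→A gives 9>3; P2→R gives 9>6]
(B,R): not NE [P1→A gives 9>1]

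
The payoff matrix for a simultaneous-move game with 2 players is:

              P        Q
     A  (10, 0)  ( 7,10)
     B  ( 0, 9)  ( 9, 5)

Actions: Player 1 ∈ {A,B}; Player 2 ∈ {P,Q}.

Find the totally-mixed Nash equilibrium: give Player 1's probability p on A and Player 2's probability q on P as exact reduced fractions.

P1 mixes 2/7 on A; P2 mixes 1/6 on P

P1 indiff ⇒ q·10+(1-q)·7 = q·0+(1-q)·9 ⇒ q(10) = (1-q)(2) ⇒ q = 1/6
P2 indiff ⇒ p·0+(1-p)·9 = p·10+(1-p)·5 ⇒ p(-10) = (1-p)(-4) ⇒ p = 2/7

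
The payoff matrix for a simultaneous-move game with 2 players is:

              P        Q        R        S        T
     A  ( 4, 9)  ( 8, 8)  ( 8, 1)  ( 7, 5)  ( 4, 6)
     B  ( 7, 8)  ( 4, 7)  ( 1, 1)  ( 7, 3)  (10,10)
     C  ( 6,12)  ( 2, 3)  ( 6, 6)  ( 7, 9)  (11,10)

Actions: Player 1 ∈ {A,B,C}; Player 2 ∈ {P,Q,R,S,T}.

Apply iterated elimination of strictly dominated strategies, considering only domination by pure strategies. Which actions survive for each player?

P2 drop Q (P beats it: A:9>8 B:8>7 C:12>3)
P2 drop R (P beats it: A:9>1 B:8>1 C:12>6)
P2 drop S (P beats it: A:9>5 B:8>3 C:12>9)
P1 drop A (B beats it: P:7>4 T:10>4)
P1→{B,C} P2→{P,T}

IESDS → P1:{B,C} P2:{P,T}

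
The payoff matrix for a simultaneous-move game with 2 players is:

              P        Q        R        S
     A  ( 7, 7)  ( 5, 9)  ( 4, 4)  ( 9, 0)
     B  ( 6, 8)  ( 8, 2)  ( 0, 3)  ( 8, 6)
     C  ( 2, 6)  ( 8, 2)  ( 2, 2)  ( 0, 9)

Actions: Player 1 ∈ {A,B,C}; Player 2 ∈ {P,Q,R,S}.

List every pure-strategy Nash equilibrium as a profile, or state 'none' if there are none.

(A,P): not NE [P2→Q gives 9>7]
(A,Q): not NE [P1→C gives 8>5]
(A,R): not NE [P2→Q gives 9>4]
(A,S): not NE [P2→Q gives 9>0]
(B,P): not NE [P1→A gives 7>6]
(B,Q): not NE [P2→P gives 8>2]
(B,R): not NE [P1→A gives 4>0; P2→P gives 8>3]
(B,S): not NE [P1→A gives 9>8; P2→P gives 8>6]
(C,P): not NE [P1→A gives 7>2; P2→S gives 9>6]
(C,Q): not NE [P2→S gives 9>2]
(C,R): not NE [P1→A gives 4>2; P2→S gives 9>2]
(C,S): not NE [P1→A gives 9>0]

PSNE: ∅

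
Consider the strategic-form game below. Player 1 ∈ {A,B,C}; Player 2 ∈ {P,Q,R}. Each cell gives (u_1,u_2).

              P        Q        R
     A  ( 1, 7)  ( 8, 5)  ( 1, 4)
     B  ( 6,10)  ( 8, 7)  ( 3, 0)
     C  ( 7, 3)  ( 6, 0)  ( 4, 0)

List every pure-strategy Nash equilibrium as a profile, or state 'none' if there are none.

(A,P): not NE [P1→C gives 7>1]
(A,Q): not NE [P2→P gives 7>5]
(A,R): not NE [P1→C gives 4>1; P2→P gives 7>4]
(B,P): not NE [P1→C gives 7>6]
(B,Q): not NE [P2→P gives 10>7]
(B,R): not NE [P1→C gives 4>3; P2→P gives 10>0]
(C,P): NE
(C,Q): not NE [P1→B gives 8>6; P2→P gives 3>0]
(C,R): not NE [P2→P gives 3>0]

Nash profiles: (C,P)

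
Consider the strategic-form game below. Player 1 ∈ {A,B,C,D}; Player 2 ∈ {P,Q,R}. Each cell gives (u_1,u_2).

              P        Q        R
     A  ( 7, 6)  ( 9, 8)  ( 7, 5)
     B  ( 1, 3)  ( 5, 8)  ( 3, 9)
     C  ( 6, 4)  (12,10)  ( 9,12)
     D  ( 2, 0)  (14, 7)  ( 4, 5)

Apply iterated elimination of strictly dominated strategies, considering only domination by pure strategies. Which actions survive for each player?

Remaining: P1:{C,D} P2:{Q,R}

P1 drop B (A beats it: P:7>1 Q:9>5 R:7>3)
P2 drop P (Q beats it: A:8>6 C:10>4 D:7>0)
P1 drop A (C beats it: Q:12>9 R:9>7)
P1→{C,D} P2→{Q,R}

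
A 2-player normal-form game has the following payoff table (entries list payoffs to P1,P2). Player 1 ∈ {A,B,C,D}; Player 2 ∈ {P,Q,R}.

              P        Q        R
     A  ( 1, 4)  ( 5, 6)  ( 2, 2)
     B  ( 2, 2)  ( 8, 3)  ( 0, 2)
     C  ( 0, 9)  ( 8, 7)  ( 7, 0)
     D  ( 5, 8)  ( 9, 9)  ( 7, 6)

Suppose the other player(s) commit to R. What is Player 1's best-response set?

argmax u_1 = {C,D}

u_1(A vs R) = 2
u_1(B vs R) = 0
u_1(C vs R) = 7
u_1(D vs R) = 7
max payoff 7 at {C,D}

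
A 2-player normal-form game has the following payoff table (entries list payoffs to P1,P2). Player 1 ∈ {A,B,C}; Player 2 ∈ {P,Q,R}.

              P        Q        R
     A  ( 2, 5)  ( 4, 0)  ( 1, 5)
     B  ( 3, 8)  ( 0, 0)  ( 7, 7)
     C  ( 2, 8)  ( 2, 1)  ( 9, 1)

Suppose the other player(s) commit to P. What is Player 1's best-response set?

BR_1 = {B}

u_1(A vs P) = 2
u_1(B vs P) = 3
u_1(C vs P) = 2
max payoff 3 at {B}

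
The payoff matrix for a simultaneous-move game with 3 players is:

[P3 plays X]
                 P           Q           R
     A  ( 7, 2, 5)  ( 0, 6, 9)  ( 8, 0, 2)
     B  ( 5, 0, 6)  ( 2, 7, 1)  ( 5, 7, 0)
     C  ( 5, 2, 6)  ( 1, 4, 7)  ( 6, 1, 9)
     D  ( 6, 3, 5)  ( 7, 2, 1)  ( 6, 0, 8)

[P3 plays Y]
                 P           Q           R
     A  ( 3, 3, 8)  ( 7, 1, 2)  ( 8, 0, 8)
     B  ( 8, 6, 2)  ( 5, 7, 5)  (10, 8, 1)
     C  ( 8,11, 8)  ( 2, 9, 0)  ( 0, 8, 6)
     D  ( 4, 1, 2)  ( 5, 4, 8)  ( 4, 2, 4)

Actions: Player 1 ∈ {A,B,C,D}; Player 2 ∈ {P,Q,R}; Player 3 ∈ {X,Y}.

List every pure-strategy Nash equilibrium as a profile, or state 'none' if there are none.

(A,P,X): not NE [P2→Q gives 6>2; P3→Y gives 8>5]
(A,P,Y): not NE [P1→C gives 8>3]
(A,Q,X): not NE [P1→D gives 7>0]
(A,Q,Y): not NE [P2→P gives 3>1; P3→X gives 9>2]
(A,R,X): not NE [P2→Q gives 6>0; P3→Y gives 8>2]
(A,R,Y): not NE [P1→B gives 10>8; P2→P gives 3>0]
(B,P,X): not NE [P1→A gives 7>5; P2→R gives 7>0]
(B,P,Y): not NE [P2→R gives 8>6; P3→X gives 6>2]
(B,Q,X): not NE [P1→D gives 7>2; P3→Y gives 5>1]
(B,Q,Y): not NE [P1→A gives 7>5; P2→R gives 8>7]
(B,R,X): not NE [P1→A gives 8>5; P3→Y gives 1>0]
(B,R,Y): NE
(C,P,X): not NE [P1→A gives 7>5; P2→Q gives 4>2; P3→Y gives 8>6]
(C,P,Y): NE
(C,Q,X): not NE [P1→D gives 7>1]
(C,Q,Y): not NE [P1→A gives 7>2; P2→P gives 11>9; P3→X gives 7>0]
(C,R,X): not NE [P1→A gives 8>6; P2→Q gives 4>1]
(C,R,Y): not NE [P1→B gives 10>0; P2→P gives 11>8; P3→X gives 9>6]
(D,P,X): not NE [P1→A gives 7>6]
(D,P,Y): not NE [P1→C gives 8>4; P2→Q gives 4>1; P3→X gives 5>2]
(D,Q,X): not NE [P2→P gives 3>2; P3→Y gives 8>1]
(D,Q,Y): not NE [P1→A gives 7>5]
(D,R,X): not NE [P1→A gives 8>6; P2→P gives 3>0]
(D,R,Y): not NE [P1→B gives 10>4; P2→Q gives 4>2; P3→X gives 8>4]

PSNE = {(B,R,Y), (C,P,Y)}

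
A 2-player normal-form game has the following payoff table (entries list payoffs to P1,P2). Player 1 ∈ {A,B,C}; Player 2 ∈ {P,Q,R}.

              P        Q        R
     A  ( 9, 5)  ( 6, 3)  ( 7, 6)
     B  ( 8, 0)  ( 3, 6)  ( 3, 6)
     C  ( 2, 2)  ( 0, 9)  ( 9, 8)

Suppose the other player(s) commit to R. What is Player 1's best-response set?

argmax u_1 = {C}

u_1(A vs R) = 7
u_1(B vs R) = 3
u_1(C vs R) = 9
max payoff 9 at {C}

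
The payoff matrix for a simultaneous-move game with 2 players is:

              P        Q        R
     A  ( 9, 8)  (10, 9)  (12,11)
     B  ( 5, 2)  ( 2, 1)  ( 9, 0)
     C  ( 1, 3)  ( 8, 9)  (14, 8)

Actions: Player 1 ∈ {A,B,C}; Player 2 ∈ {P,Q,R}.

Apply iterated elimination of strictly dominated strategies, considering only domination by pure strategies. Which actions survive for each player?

Remaining: P1:{A,C} P2:{Q,R}

P1 drop B (A beats it: P:9>5 Q:10>2 R:12>9)
P2 drop P (Q beats it: A:9>8 C:9>3)
P1→{A,C} P2→{Q,R}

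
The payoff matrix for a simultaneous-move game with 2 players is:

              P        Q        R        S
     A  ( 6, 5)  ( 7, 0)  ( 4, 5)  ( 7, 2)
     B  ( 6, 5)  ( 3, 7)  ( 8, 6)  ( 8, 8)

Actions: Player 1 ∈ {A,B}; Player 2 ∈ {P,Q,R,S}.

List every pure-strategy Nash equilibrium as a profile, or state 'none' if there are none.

PSNE = {(A,P), (B,S)}

(A,P): NE
(A,Q): not NE [P2→R gives 5>0]
(A,R): not NE [P1→B gives 8>4]
(A,S): not NE [P1→B gives 8>7; P2→R gives 5>2]
(B,P): not NE [P2→S gives 8>5]
(B,Q): not NE [P1→A gives 7>3; P2→S gives 8>7]
(B,R): not NE [P2→S gives 8>6]
(B,S): NE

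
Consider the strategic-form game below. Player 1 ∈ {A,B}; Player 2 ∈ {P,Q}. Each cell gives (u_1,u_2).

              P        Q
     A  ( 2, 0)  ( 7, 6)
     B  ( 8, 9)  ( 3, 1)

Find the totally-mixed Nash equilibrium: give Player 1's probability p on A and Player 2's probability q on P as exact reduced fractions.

P1 indiff ⇒ q·2+(1-q)·7 = q·8+(1-q)·3 ⇒ q(-6) = (1-q)(-4) ⇒ q = 2/5
P2 indiff ⇒ p·0+(1-p)·9 = p·6+(1-p)·1 ⇒ p(-6) = (1-p)(-8) ⇒ p = 4/7

P1 mixes 4/7 on A; P2 mixes 2/5 on P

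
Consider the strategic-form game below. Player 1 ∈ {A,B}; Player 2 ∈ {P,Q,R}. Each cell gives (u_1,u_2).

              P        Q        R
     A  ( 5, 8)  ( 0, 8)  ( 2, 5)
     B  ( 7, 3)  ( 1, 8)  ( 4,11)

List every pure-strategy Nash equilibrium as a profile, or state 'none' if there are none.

NE set: (B,R)

(A,P): not NE [P1→B gives 7>5]
(A,Q): not NE [P1→B gives 1>0]
(A,R): not NE [P1→B gives 4>2; P2→Q gives 8>5]
(B,P): not NE [P2→R gives 11>3]
(B,Q): not NE [P2→R gives 11>8]
(B,R): NE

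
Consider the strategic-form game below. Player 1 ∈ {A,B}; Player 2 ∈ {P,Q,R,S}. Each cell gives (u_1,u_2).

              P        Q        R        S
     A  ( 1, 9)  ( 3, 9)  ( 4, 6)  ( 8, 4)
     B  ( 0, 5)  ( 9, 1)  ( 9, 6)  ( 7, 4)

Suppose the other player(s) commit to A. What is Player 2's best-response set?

BR_2 = {P,Q}

u_2(P vs A) = 9
u_2(Q vs A) = 9
u_2(R vs A) = 6
u_2(S vs A) = 4
max payoff 9 at {P,Q}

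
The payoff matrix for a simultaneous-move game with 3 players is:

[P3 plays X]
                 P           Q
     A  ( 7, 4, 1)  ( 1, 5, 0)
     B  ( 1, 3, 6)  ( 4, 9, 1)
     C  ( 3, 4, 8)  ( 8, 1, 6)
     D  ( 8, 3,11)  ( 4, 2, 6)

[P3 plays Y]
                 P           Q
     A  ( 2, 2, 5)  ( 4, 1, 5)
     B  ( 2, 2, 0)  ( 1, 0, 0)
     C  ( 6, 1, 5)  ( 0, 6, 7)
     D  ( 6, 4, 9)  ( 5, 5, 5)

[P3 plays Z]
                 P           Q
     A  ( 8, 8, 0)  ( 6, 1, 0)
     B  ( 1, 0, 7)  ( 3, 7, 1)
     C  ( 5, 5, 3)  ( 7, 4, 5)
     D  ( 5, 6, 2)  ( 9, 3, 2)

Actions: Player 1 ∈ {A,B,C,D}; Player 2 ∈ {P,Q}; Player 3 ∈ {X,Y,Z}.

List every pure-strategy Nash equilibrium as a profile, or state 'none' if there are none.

Nash profiles: (D,P,X)

(A,P,X): not NE [P1→D gives 8>7; P2→Q gives 5>4; P3→Y gives 5>1]
(A,P,Y): not NE [P1→D gives 6>2]
(A,P,Z): not NE [P3→Y gives 5>0]
(A,Q,X): not NE [P1→C gives 8>1; P3→Y gives 5>0]
(A,Q,Y): not NE [P1→D gives 5>4; P2→P gives 2>1]
(A,Q,Z): not NE [P1→D gives 9>6; P2→P gives 8>1; P3→Y gives 5>0]
(B,P,X): not NE [P1→D gives 8>1; P2→Q gives 9>3; P3→Z gives 7>6]
(B,P,Y): not NE [P1→D gives 6>2; P3→Z gives 7>0]
(B,P,Z): not NE [P1→A gives 8>1; P2→Q gives 7>0]
(B,Q,X): not NE [P1→C gives 8>4]
(B,Q,Y): not NE [P1→D gives 5>1; P2→P gives 2>0; P3→Z gives 1>0]
(B,Q,Z): not NE [P1→D gives 9>3]
(C,P,X): not NE [P1→D gives 8>3]
(C,P,Y): not NE [P2→Q gives 6>1; P3→X gives 8>5]
(C,P,Z): not NE [P1→A gives 8>5; P3→X gives 8>3]
(C,Q,X): not NE [P2→P gives 4>1; P3→Y gives 7>6]
(C,Q,Y): not NE [P1→D gives 5>0]
(C,Q,Z): not NE [P1→D gives 9>7; P2→P gives 5>4; P3→Y gives 7>5]
(D,P,X): NE
(D,P,Y): not NE [P2→Q gives 5>4; P3→X gives 11>9]
(D,P,Z): not NE [P1→A gives 8>5; P3→X gives 11>2]
(D,Q,X): not NE [P1→C gives 8>4; P2→P gives 3>2]
(D,Q,Y): not NE [P3→X gives 6>5]
(D,Q,Z): not NE [P2→P gives 6>3; P3→X gives 6>2]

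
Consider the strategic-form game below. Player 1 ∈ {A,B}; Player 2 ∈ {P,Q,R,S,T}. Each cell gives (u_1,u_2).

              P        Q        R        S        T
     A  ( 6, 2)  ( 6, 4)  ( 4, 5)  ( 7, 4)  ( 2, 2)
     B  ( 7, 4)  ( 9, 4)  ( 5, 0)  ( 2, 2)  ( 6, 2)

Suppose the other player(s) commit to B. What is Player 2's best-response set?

u_2(P vs B) = 4
u_2(Q vs B) = 4
u_2(R vs B) = 0
u_2(S vs B) = 2
u_2(T vs B) = 2
max payoff 4 at {P,Q}

BR_2 = {P,Q}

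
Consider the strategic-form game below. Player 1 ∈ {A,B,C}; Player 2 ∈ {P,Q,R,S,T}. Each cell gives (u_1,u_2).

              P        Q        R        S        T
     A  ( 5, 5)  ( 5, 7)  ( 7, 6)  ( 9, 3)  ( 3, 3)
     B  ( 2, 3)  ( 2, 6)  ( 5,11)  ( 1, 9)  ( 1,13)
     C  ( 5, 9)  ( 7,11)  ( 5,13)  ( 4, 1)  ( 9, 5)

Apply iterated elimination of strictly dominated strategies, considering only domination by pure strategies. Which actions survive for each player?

Survivors P1:{A,C} P2:{Q,R}

P1 drop B (A beats it: P:5>2 Q:5>2 R:7>5 S:9>1 T:3>1)
P2 drop P (Q beats it: A:7>5 C:11>9)
P2 drop S (Q beats it: A:7>3 C:11>1)
P2 drop T (Q beats it: A:7>3 C:11>5)
P1→{A,C} P2→{Q,R}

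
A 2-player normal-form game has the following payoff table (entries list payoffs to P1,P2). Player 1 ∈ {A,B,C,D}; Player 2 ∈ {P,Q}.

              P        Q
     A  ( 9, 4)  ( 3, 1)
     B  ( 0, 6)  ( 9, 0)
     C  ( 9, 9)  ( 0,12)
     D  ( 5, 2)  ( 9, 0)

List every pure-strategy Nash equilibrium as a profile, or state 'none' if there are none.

(A,P): NE
(A,Q): not NE [P1→D gives 9>3; P2→P gives 4>1]
(B,P): not NE [P1→C gives 9>0]
(B,Q): not NE [P2→P gives 6>0]
(C,P): not NE [P2→Q gives 12>9]
(C,Q): not NE [P1→D gives 9>0]
(D,P): not NE [P1→C gives 9>5]
(D,Q): not NE [P2→P gives 2>0]

Nash profiles: (A,P)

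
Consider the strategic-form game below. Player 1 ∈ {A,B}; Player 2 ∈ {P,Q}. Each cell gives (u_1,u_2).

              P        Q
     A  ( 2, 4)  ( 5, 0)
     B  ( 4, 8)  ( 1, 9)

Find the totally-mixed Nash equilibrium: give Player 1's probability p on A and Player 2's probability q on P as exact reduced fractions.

P1 mixes 1/5 on A; P2 mixes 2/3 on P

P1 indiff ⇒ q·2+(1-q)·5 = q·4+(1-q)·1 ⇒ q(-2) = (1-q)(-4) ⇒ q = 2/3
P2 indiff ⇒ p·4+(1-p)·8 = p·0+(1-p)·9 ⇒ p(4) = (1-p)(1) ⇒ p = 1/5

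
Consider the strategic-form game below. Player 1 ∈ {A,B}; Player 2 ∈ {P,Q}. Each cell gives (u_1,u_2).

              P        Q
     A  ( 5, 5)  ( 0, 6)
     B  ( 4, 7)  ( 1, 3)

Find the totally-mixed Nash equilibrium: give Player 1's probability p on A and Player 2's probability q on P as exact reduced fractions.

P1 indiff ⇒ q·5+(1-q)·0 = q·4+(1-q)·1 ⇒ q(1) = (1-q)(1) ⇒ q = 1/2
P2 indiff ⇒ p·5+(1-p)·7 = p·6+(1-p)·3 ⇒ p(-1) = (1-p)(-4) ⇒ p = 4/5

(p,q) = (4/5, 1/2)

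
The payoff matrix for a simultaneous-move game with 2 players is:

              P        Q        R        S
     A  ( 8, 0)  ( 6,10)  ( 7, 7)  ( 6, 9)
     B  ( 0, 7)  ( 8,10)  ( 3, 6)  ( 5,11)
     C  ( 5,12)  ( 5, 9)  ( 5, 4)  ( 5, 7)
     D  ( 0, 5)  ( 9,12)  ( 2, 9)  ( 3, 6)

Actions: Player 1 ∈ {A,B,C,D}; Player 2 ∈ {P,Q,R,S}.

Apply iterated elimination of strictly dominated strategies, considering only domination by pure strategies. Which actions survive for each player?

Remaining: P1:{A,B,D} P2:{Q,S}

P1 drop C (A beats it: P:8>5 Q:6>5 R:7>5 S:6>5)
P2 drop P (Q beats it: A:10>0 B:10>7 D:12>5)
P2 drop R (Q beats it: A:10>7 B:10>6 D:12>9)
P1→{A,B,D} P2→{Q,S}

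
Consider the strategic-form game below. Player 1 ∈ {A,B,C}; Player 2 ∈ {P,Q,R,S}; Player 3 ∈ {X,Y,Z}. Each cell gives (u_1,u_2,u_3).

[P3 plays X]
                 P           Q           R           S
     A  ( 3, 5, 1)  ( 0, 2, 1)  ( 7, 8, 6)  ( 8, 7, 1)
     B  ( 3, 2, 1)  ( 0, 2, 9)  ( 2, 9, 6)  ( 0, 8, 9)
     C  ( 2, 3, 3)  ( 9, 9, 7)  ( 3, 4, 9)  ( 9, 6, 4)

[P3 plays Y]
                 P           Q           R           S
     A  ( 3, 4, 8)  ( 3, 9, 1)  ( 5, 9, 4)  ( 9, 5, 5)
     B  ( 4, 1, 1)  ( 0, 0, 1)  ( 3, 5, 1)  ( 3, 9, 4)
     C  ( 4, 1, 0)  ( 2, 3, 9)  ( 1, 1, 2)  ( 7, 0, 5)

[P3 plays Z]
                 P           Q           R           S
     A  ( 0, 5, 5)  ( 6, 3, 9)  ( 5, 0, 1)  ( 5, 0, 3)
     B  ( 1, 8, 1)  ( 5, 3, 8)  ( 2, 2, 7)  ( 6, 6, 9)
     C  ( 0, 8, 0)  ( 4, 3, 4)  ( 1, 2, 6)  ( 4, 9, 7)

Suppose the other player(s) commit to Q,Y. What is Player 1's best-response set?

u_1(A vs Q,Y) = 3
u_1(B vs Q,Y) = 0
u_1(C vs Q,Y) = 2
max payoff 3 at {A}

P1 best: {A}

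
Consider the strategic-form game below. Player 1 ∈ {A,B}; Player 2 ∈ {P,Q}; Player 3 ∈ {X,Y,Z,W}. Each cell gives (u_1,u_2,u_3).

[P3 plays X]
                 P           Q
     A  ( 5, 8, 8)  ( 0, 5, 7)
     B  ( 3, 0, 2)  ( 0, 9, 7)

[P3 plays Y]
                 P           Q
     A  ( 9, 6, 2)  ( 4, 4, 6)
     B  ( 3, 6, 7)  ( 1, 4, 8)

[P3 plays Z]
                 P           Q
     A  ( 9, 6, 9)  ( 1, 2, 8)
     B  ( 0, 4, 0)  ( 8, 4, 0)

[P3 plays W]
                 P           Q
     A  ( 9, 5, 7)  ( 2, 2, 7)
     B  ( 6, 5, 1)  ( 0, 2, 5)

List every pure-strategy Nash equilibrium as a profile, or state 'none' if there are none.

(A,P,X): not NE [P3→Z gives 9>8]
(A,P,Y): not NE [P3→Z gives 9>2]
(A,P,Z): NE
(A,P,W): not NE [P3→Z gives 9>7]
(A,Q,X): not NE [P2→P gives 8>5; P3→Z gives 8>7]
(A,Q,Y): not NE [P2→P gives 6>4; P3→Z gives 8>6]
(A,Q,Z): not NE [P1→B gives 8>1; P2→P gives 6>2]
(A,Q,W): not NE [P2→P gives 5>2; P3→Z gives 8>7]
(B,P,X): not NE [P1→A gives 5>3; P2→Q gives 9>0; P3→Y gives 7>2]
(B,P,Y): not NE [P1→A gives 9>3]
(B,P,Z): not NE [P1→A gives 9>0; P3→Y gives 7>0]
(B,P,W): not NE [P1→A gives 9>6; P3→Y gives 7>1]
(B,Q,X): not NE [P3→Y gives 8>7]
(B,Q,Y): not NE [P1→A gives 4>1; P2→P gives 6>4]
(B,Q,Z): not NE [P3→Y gives 8>0]
(B,Q,W): not NE [P1→A gives 2>0; P2→P gives 5>2; P3→Y gives 8>5]

Nash profiles: (A,P,Z)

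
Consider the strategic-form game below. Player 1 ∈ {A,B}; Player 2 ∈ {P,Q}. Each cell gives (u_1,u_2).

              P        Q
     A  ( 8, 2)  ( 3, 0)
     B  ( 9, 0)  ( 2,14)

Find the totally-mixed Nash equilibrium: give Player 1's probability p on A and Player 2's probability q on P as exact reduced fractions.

P1 indiff ⇒ q·8+(1-q)·3 = q·9+(1-q)·2 ⇒ q(-1) = (1-q)(-1) ⇒ q = 1/2
P2 indiff ⇒ p·2+(1-p)·0 = p·0+(1-p)·14 ⇒ p(2) = (1-p)(14) ⇒ p = 7/8

(p,q) = (7/8, 1/2)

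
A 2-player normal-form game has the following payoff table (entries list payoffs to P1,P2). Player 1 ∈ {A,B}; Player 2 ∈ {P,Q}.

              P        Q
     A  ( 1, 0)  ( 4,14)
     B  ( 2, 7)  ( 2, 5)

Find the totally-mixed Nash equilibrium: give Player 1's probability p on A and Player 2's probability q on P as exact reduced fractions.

p=1/8, q=2/3

P1 indiff ⇒ q·1+(1-q)·4 = q·2+(1-q)·2 ⇒ q(-1) = (1-q)(-2) ⇒ q = 2/3
P2 indiff ⇒ p·0+(1-p)·7 = p·14+(1-p)·5 ⇒ p(-14) = (1-p)(-2) ⇒ p = 1/8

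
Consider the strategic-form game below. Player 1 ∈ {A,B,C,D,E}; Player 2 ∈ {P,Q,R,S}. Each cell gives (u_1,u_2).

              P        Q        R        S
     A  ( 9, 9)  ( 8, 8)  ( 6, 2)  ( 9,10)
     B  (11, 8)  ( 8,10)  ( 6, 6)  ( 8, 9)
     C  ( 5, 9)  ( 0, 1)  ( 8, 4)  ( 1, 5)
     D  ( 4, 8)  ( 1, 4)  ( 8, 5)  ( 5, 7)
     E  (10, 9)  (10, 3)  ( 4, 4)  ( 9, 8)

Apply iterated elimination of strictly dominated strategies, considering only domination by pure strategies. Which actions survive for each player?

Survivors P1:{A,B,E} P2:{P,Q,S}

P2 drop R (P beats it: A:9>2 B:8>6 C:9>4 D:8>5 E:9>4)
P1 drop C (A beats it: P:9>5 Q:8>0 S:9>1)
P1 drop D (A beats it: P:9>4 Q:8>1 S:9>5)
P1→{A,B,E} P2→{P,Q,S}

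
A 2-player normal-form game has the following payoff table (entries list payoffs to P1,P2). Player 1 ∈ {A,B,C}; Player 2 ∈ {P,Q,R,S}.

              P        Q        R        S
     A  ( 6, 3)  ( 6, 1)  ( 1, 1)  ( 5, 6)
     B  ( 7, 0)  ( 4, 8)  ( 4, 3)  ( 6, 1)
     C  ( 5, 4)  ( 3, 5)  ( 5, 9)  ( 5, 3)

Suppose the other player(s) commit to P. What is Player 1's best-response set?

BR_1 = {B}

u_1(A vs P) = 6
u_1(B vs P) = 7
u_1(C vs P) = 5
max payoff 7 at {B}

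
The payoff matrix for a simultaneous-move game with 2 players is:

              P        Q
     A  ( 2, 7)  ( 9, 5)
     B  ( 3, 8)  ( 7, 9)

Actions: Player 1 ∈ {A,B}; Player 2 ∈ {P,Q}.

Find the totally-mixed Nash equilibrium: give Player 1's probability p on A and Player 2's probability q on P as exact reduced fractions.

p=1/3, q=2/3

P1 indiff ⇒ q·2+(1-q)·9 = q·3+(1-q)·7 ⇒ q(-1) = (1-q)(-2) ⇒ q = 2/3
P2 indiff ⇒ p·7+(1-p)·8 = p·5+(1-p)·9 ⇒ p(2) = (1-p)(1) ⇒ p = 1/3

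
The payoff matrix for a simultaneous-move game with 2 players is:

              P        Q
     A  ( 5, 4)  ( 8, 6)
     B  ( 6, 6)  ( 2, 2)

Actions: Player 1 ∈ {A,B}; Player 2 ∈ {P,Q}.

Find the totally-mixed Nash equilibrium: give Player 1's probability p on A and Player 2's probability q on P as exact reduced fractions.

(p,q) = (2/3, 6/7)

P1 indiff ⇒ q·5+(1-q)·8 = q·6+(1-q)·2 ⇒ q(-1) = (1-q)(-6) ⇒ q = 6/7
P2 indiff ⇒ p·4+(1-p)·6 = p·6+(1-p)·2 ⇒ p(-2) = (1-p)(-4) ⇒ p = 2/3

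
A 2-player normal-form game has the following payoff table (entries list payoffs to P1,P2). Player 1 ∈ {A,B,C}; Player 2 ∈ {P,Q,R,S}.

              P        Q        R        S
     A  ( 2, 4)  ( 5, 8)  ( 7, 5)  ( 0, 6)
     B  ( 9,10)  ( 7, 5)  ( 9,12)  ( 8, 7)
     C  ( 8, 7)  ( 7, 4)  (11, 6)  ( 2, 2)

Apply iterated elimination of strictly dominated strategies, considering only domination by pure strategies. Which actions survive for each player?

IESDS → P1:{B,C} P2:{P,R}

P1 drop A (B beats it: P:9>2 Q:7>5 R:9>7 S:8>0)
P2 drop Q (P beats it: B:10>5 C:7>4)
P2 drop S (P beats it: B:10>7 C:7>2)
P1→{B,C} P2→{P,R}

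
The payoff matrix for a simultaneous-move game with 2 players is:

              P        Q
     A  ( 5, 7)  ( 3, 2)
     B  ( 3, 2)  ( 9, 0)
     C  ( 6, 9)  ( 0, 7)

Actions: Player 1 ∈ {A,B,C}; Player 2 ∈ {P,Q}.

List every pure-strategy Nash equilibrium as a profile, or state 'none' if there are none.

(A,P): not NE [P1→C gives 6>5]
(A,Q): not NE [P1→B gives 9>3; P2→P gives 7>2]
(B,P): not NE [P1→C gives 6>3]
(B,Q): not NE [P2→P gives 2>0]
(C,P): NE
(C,Q): not NE [P1→B gives 9>0; P2→P gives 9>7]

NE set: (C,P)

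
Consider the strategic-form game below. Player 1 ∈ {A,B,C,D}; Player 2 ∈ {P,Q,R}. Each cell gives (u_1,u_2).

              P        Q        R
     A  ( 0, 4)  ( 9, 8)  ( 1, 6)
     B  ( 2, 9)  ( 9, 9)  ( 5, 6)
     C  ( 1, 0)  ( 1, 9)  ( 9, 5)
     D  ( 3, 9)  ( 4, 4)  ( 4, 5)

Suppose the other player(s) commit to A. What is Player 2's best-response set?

argmax u_2 = {Q}

u_2(P vs A) = 4
u_2(Q vs A) = 8
u_2(R vs A) = 6
max payoff 8 at {Q}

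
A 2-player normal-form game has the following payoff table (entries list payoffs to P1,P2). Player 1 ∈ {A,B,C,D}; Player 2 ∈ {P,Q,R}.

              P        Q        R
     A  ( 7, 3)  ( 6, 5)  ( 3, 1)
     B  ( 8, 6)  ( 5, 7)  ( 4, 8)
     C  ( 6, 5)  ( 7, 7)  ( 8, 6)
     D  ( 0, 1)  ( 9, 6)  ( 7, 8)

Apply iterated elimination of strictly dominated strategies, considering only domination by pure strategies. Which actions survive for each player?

P2 drop P (Q beats it: A:5>3 B:7>6 C:7>5 D:6>1)
P1 drop A (C beats it: Q:7>6 R:8>3)
P1 drop B (C beats it: Q:7>5 R:8>4)
P1→{C,D} P2→{Q,R}

Survivors P1:{C,D} P2:{Q,R}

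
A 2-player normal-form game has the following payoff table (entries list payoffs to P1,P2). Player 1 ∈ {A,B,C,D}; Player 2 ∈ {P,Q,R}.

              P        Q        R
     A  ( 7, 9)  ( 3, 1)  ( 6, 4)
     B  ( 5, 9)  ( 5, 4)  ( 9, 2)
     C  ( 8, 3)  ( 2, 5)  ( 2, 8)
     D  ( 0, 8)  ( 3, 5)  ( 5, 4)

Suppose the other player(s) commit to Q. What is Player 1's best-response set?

u_1(A vs Q) = 3
u_1(B vs Q) = 5
u_1(C vs Q) = 2
u_1(D vs Q) = 3
max payoff 5 at {B}

P1 best: {B}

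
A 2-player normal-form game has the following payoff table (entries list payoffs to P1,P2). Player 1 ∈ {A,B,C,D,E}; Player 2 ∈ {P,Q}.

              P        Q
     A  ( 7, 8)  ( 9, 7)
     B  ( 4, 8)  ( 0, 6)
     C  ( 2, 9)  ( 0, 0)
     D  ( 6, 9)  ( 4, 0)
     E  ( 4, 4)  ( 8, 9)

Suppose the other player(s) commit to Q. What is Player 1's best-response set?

P1 best: {A}

u_1(A vs Q) = 9
u_1(B vs Q) = 0
u_1(C vs Q) = 0
u_1(D vs Q) = 4
u_1(E vs Q) = 8
max payoff 9 at {A}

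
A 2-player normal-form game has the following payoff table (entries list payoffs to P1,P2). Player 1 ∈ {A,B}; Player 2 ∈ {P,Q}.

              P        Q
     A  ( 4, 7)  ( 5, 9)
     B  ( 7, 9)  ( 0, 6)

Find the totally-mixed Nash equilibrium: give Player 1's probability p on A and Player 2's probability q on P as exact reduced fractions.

(p,q) = (3/5, 5/8)

P1 indiff ⇒ q·4+(1-q)·5 = q·7+(1-q)·0 ⇒ q(-3) = (1-q)(-5) ⇒ q = 5/8
P2 indiff ⇒ p·7+(1-p)·9 = p·9+(1-p)·6 ⇒ p(-2) = (1-p)(-3) ⇒ p = 3/5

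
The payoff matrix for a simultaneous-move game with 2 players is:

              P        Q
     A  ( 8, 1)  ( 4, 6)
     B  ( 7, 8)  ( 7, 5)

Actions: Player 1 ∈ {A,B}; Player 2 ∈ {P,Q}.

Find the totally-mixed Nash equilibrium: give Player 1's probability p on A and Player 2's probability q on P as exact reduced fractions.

P1 indiff ⇒ q·8+(1-q)·4 = q·7+(1-q)·7 ⇒ q(1) = (1-q)(3) ⇒ q = 3/4
P2 indiff ⇒ p·1+(1-p)·8 = p·6+(1-p)·5 ⇒ p(-5) = (1-p)(-3) ⇒ p = 3/8

P1 mixes 3/8 on A; P2 mixes 3/4 on P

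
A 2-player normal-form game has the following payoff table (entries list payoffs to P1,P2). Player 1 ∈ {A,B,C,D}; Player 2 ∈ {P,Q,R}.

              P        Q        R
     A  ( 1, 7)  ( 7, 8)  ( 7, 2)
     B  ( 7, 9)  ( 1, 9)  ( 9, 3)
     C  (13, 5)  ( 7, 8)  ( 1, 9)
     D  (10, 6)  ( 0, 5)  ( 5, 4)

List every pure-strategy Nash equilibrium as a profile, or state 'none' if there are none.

(A,P): not NE [P1→C gives 13>1; P2→Q gives 8>7]
(A,Q): NE
(A,R): not NE [P1→B gives 9>7; P2→Q gives 8>2]
(B,P): not NE [P1→C gives 13>7]
(B,Q): not NE [P1→C gives 7>1]
(B,R): not NE [P2→Q gives 9>3]
(C,P): not NE [P2→R gives 9>5]
(C,Q): not NE [P2→R gives 9>8]
(C,R): not NE [P1→B gives 9>1]
(D,P): not NE [P1→C gives 13>10]
(D,Q): not NE [P1→C gives 7>0; P2→P gives 6>5]
(D,R): not NE [P1→B gives 9>5; P2→P gives 6>4]

Nash profiles: (A,Q)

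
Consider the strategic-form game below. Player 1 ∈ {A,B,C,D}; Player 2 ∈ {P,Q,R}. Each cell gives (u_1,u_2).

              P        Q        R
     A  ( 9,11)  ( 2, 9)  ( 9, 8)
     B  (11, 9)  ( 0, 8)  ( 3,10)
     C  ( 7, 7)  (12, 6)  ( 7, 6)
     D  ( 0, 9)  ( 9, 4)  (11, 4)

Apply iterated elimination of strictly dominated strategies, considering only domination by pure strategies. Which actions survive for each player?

Remaining: P1:{A,B,D} P2:{P,R}

P2 drop Q (P beats it: A:11>9 B:9>8 C:7>6 D:9>4)
P1 drop C (A beats it: P:9>7 R:9>7)
P1→{A,B,D} P2→{P,R}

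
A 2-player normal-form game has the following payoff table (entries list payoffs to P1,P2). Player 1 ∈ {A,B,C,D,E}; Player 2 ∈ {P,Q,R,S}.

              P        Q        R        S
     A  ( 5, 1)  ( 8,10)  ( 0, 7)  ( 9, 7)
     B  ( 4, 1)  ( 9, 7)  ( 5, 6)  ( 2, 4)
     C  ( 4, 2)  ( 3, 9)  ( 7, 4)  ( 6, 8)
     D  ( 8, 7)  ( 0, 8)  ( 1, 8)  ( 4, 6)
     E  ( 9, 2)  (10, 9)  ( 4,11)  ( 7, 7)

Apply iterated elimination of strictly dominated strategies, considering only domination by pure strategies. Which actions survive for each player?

P1 drop D (E beats it: P:9>8 Q:10>0 R:4>1 S:7>4)
P2 drop P (Q beats it: A:10>1 B:7>1 C:9>2 E:9>2)
P2 drop S (Q beats it: A:10>7 B:7>4 C:9>8 E:9>7)
P1 drop A (B beats it: Q:9>8 R:5>0)
P1→{B,C,E} P2→{Q,R}

Survivors P1:{B,C,E} P2:{Q,R}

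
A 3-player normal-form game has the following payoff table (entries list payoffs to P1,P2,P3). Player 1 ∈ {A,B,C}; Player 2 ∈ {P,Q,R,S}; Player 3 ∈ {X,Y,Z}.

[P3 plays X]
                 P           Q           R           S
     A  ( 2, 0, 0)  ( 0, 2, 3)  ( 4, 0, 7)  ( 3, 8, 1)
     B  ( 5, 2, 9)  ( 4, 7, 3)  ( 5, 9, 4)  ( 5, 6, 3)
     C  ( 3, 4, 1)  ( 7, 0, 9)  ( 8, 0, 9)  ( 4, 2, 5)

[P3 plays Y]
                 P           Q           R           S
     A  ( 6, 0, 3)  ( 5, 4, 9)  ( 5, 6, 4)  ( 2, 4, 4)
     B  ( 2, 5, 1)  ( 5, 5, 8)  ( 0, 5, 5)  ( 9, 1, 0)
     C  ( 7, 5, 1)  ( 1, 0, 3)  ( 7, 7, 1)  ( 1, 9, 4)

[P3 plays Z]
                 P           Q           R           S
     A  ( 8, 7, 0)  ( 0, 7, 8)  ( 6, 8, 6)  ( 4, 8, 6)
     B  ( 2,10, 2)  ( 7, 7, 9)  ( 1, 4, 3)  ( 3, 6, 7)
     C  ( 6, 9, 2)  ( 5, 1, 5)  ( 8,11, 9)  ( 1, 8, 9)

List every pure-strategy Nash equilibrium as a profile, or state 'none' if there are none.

(A,P,X): not NE [P1→B gives 5>2; P2→S gives 8>0; P3→Y gives 3>0]
(A,P,Y): not NE [P1→C gives 7>6; P2→R gives 6>0]
(A,P,Z): not NE [P2→S gives 8>7; P3→Y gives 3>0]
(A,Q,X): not NE [P1→C gives 7>0; P2→S gives 8>2; P3→Y gives 9>3]
(A,Q,Y): not NE [P2→R gives 6>4]
(A,Q,Z): not NE [P1→B gives 7>0; P2→S gives 8>7; P3→Y gives 9>8]
(A,R,X): not NE [P1→C gives 8>4; P2→S gives 8>0]
(A,R,Y): not NE [P1→C gives 7>5; P3→X gives 7>4]
(A,R,Z): not NE [P1→C gives 8>6; P3→X gives 7>6]
(A,S,X): not NE [P1→B gives 5>3; P3→Z gives 6>1]
(A,S,Y): not NE [P1→B gives 9>2; P2→R gives 6>4; P3→Z gives 6>4]
(A,S,Z): NE
(B,P,X): not NE [P2→R gives 9>2]
(B,P,Y): not NE [P1→C gives 7>2; P3→X gives 9>1]
(B,P,Z): not NE [P1→A gives 8>2; P3→X gives 9>2]
(B,Q,X): not NE [P1→C gives 7>4; P2→R gives 9>7; P3→Z gives 9>3]
(B,Q,Y): not NE [P3→Z gives 9>8]
(B,Q,Z): not NE [P2→P gives 10>7]
(B,R,X): not NE [P1→C gives 8>5; P3→Y gives 5>4]
(B,R,Y): not NE [P1→C gives 7>0]
(B,R,Z): not NE [P1→C gives 8>1; P2→P gives 10>4; P3→Y gives 5>3]
(B,S,X): not NE [P2→R gives 9>6; P3→Z gives 7>3]
(B,S,Y): not NE [P2→R gives 5>1; P3→Z gives 7>0]
(B,S,Z): not NE [P1→A gives 4>3; P2→P gives 10>6]
(C,P,X): not NE [P1→B gives 5>3; P3→Z gives 2>1]
(C,P,Y): not NE [P2→S gives 9>5; P3→Z gives 2>1]
(C,P,Z): not NE [P1→A gives 8>6; P2→R gives 11>9]
(C,Q,X): not NE [P2→P gives 4>0]
(C,Q,Y): not NE [P1→B gives 5>1; P2→S gives 9>0; P3→X gives 9>3]
(C,Q,Z): not NE [P1→B gives 7>5; P2→R gives 11>1; P3→X gives 9>5]
(C,R,X): not NE [P2→P gives 4>0]
(C,R,Y): not NE [P2→S gives 9>7; P3→Z gives 9>1]
(C,R,Z): NE
(C,S,X): not NE [P1→B gives 5>4; P2→P gives 4>2; P3→Z gives 9>5]
(C,S,Y): not NE [P1→B gives 9>1; P3→Z gives 9>4]
(C,S,Z): not NE [P1→A gives 4>1; P2→R gives 11>8]

Nash profiles: (A,S,Z), (C,R,Z)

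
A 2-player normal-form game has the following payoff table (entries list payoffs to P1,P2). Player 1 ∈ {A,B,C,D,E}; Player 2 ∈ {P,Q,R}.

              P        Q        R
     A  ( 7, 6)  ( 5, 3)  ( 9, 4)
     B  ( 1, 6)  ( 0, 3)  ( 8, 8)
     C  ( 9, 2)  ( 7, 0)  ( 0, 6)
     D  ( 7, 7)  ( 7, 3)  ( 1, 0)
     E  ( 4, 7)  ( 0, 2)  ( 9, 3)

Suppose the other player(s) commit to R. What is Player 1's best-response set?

P1 best: {A,E}

u_1(A vs R) = 9
u_1(B vs R) = 8
u_1(C vs R) = 0
u_1(D vs R) = 1
u_1(E vs R) = 9
max payoff 9 at {A,E}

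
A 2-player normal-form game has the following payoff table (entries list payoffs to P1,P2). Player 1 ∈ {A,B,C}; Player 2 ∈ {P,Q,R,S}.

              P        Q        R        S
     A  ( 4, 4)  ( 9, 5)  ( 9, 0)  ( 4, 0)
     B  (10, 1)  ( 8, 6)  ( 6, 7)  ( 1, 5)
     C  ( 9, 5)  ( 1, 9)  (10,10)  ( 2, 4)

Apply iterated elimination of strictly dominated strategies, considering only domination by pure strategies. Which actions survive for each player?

Survivors P1:{A,C} P2:{Q,R}

P2 drop P (Q beats it: A:5>4 B:6>1 C:9>5)
P1 drop B (A beats it: Q:9>8 R:9>6 S:4>1)
P2 drop S (Q beats it: A:5>0 C:9>4)
P1→{A,C} P2→{Q,R}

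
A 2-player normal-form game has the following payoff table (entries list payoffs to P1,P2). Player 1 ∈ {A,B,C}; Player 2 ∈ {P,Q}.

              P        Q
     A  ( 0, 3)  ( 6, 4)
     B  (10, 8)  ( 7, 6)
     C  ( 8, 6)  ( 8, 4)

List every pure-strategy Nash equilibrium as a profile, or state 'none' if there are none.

Nash profiles: (B,P)

(A,P): not NE [P1→B gives 10>0; P2→Q gives 4>3]
(A,Q): not NE [P1→C gives 8>6]
(B,P): NE
(B,Q): not NE [P1→C gives 8>7; P2→P gives 8>6]
(C,P): not NE [P1→B gives 10>8]
(C,Q): not NE [P2→P gives 6>4]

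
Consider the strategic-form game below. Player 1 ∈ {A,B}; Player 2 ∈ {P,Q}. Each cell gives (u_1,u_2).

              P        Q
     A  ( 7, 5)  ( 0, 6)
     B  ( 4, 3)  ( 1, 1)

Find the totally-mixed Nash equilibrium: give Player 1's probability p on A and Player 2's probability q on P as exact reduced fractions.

p=2/3, q=1/4

P1 indiff ⇒ q·7+(1-q)·0 = q·4+(1-q)·1 ⇒ q(3) = (1-q)(1) ⇒ q = 1/4
P2 indiff ⇒ p·5+(1-p)·3 = p·6+(1-p)·1 ⇒ p(-1) = (1-p)(-2) ⇒ p = 2/3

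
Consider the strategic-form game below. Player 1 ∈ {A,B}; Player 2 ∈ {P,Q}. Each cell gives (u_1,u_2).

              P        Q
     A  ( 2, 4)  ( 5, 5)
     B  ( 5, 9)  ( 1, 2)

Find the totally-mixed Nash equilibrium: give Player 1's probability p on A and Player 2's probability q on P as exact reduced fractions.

P1 indiff ⇒ q·2+(1-q)·5 = q·5+(1-q)·1 ⇒ q(-3) = (1-q)(-4) ⇒ q = 4/7
P2 indiff ⇒ p·4+(1-p)·9 = p·5+(1-p)·2 ⇒ p(-1) = (1-p)(-7) ⇒ p = 7/8

P1 mixes 7/8 on A; P2 mixes 4/7 on P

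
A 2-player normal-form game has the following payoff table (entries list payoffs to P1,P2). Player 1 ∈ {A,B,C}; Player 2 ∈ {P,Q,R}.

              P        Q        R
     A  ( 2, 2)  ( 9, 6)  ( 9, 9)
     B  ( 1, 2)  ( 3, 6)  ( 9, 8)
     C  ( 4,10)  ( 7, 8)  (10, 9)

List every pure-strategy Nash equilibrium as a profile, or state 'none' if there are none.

(A,P): not NE [P1→C gives 4>2; P2→R gives 9>2]
(A,Q): not NE [P2→R gives 9>6]
(A,R): not NE [P1→C gives 10>9]
(B,P): not NE [P1→C gives 4>1; P2→R gives 8>2]
(B,Q): not NE [P1→A gives 9>3; P2→R gives 8>6]
(B,R): not NE [P1→C gives 10>9]
(C,P): NE
(C,Q): not NE [P1→A gives 9>7; P2→P gives 10>8]
(C,R): not NE [P2→P gives 10>9]

PSNE = {(C,P)}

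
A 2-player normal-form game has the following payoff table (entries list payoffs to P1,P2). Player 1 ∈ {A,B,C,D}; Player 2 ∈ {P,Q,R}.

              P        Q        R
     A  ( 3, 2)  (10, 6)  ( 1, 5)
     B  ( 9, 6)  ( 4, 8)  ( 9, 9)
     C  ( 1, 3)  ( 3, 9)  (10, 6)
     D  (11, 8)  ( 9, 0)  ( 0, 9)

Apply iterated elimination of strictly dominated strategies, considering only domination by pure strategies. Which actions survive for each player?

Survivors P1:{A,B,C} P2:{Q,R}

P2 drop P (R beats it: A:5>2 B:9>6 C:6>3 D:9>8)
P1 drop D (A beats it: Q:10>9 R:1>0)
P1→{A,B,C} P2→{Q,R}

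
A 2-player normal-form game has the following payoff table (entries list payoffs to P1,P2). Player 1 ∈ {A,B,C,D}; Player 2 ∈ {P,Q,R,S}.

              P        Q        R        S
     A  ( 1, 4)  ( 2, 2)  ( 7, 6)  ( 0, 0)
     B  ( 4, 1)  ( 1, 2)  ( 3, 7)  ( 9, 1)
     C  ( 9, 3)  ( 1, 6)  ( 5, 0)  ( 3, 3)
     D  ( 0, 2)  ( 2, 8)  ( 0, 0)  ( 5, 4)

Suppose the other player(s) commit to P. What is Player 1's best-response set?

u_1(A vs P) = 1
u_1(B vs P) = 4
u_1(C vs P) = 9
u_1(D vs P) = 0
max payoff 9 at {C}

P1 best: {C}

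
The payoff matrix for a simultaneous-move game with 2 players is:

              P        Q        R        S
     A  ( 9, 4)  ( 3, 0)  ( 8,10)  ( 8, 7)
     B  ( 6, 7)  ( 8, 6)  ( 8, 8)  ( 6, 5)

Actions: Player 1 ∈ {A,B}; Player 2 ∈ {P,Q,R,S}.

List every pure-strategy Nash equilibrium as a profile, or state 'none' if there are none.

NE set: (A,R), (B,R)

(A,P): not NE [P2→R gives 10>4]
(A,Q): not NE [P1→B gives 8>3; P2→R gives 10>0]
(A,R): NE
(A,S): not NE [P2→R gives 10>7]
(B,P): not NE [P1→A gives 9>6; P2→R gives 8>7]
(B,Q): not NE [P2→R gives 8>6]
(B,R): NE
(B,S): not NE [P1→A gives 8>6; P2→R gives 8>5]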